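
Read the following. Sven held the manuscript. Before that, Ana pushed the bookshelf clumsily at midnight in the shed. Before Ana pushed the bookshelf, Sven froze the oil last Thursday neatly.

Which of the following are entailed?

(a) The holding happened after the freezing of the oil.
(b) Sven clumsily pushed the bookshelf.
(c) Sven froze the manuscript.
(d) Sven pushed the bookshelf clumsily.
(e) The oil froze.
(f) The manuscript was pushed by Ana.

(a) Entailed — the narrative places the freezing before the holding.
(b) Not entailed — the passage has Ana pushing the bookshelf, not Sven.
(c) Not entailed — Sven froze the oil, not the manuscript; the manuscript belongs to the holding event.
(d) Not entailed — the passage has Ana pushing the bookshelf, not Sven.
(e) Entailed — 'Sven froze the oil' is causative; it entails the inchoative 'the oil froze'.
(f) Not entailed — Ana pushed the bookshelf, not the manuscript; the manuscript belongs to the holding event.

(a), (e)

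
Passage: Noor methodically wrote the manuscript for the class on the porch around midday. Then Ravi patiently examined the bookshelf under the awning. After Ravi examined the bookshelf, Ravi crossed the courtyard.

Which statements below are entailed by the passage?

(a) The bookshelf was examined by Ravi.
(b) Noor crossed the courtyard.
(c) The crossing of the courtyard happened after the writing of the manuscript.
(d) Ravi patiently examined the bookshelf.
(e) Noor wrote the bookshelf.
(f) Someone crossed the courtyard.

(a) Entailed — the original entails any weakening of itself; this just drops 'under the awning', 'patiently'.
(b) Not entailed — the passage has Ravi crossing the courtyard, not Noor.
(c) Entailed — the narrative places the writing before the crossing.
(d) Entailed — every conjunct here is already in the original examining event.
(e) Not entailed — Noor wrote the manuscript, not the bookshelf; the bookshelf belongs to the examining event.
(f) Entailed — the original entails any weakening of itself; this just generalizes the agent.

(a), (c), (d), (f)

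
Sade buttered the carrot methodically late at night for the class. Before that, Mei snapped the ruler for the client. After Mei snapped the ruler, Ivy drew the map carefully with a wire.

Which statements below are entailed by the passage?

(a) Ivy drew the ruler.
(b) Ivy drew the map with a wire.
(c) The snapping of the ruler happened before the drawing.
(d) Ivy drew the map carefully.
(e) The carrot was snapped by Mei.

(b), (c), (d)

(a) Not entailed — Ivy drew the map, not the ruler; the ruler belongs to the snapping event.
(b) Entailed — every conjunct here is already in the original drawing event.
(c) Entailed — the narrative places the snapping before the drawing.
(d) Entailed — dropping 'with a wire' leaves a sub-description the original still satisfies.
(e) Not entailed — Mei snapped the ruler, not the carrot; the carrot belongs to the buttering event.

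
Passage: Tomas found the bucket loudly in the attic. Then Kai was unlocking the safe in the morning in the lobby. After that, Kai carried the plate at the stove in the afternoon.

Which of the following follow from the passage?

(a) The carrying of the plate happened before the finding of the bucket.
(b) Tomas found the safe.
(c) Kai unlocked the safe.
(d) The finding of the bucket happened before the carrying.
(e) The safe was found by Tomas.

(a) Not entailed — the narrative places the finding before the carrying, not after.
(b) Not entailed — Tomas found the bucket, not the safe; the safe belongs to the unlocking event.
(c) Not entailed — 'was unlocking' is progressive on an accomplishment; it does not entail the completed 'unlocked'.
(d) Entailed — the narrative places the finding before the carrying.
(e) Not entailed — Tomas found the bucket, not the safe; the safe belongs to the unlocking event.

(d)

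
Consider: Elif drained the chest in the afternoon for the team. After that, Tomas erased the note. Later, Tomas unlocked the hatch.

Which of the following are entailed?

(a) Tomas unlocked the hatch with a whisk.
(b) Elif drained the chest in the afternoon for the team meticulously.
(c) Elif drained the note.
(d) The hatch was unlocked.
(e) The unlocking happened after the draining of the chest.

(d), (e)

(a) Not entailed — 'with a whisk' adds information not in the original event.
(b) Not entailed — 'meticulously' adds information not in the original event.
(c) Not entailed — Elif drained the chest, not the note; the note belongs to the erasing event.
(d) Entailed — this follows by dropping conjuncts from the unlocking event's description.
(e) Entailed — the narrative places the draining before the unlocking.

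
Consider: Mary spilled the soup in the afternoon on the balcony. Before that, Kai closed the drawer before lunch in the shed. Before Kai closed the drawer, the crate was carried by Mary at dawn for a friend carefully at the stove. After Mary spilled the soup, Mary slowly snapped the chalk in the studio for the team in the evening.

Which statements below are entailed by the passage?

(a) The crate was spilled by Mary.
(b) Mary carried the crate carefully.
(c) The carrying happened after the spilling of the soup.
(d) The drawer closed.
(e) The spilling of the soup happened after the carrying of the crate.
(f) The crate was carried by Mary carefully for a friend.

(b), (d), (e), (f)

(a) Not entailed — Mary spilled the soup, not the crate; the crate belongs to the carrying event.
(b) Entailed — dropping 'at the stove', 'at dawn', 'for a friend' leaves a sub-description the original still satisfies.
(c) Not entailed — the narrative places the carrying before the spilling, not after.
(d) Entailed — 'Kai closed the drawer' is causative; it entails the inchoative 'the drawer closed'.
(e) Entailed — the narrative places the carrying before the spilling.
(f) Entailed — every conjunct here is already in the original carrying event.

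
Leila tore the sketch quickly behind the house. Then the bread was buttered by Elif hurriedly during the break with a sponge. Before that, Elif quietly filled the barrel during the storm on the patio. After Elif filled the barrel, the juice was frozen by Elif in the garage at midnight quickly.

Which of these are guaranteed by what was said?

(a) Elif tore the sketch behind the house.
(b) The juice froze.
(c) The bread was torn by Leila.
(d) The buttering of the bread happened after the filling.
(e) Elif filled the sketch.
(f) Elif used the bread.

(a) Not entailed — the passage has Leila tearing the sketch, not Elif.
(b) Entailed — 'Elif froze the juice' is causative; it entails the inchoative 'the juice froze'.
(c) Not entailed — Leila tore the sketch, not the bread; the bread belongs to the buttering event.
(d) Entailed — the narrative places the filling before the buttering.
(e) Not entailed — Elif filled the barrel, not the sketch; the sketch belongs to the tearing event.
(f) Not entailed — the bread is the patient, not an instrument — Elif used a sponge.

(b), (d)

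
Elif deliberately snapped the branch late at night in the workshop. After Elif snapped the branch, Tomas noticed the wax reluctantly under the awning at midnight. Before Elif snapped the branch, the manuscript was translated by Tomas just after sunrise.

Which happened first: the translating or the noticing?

The connectives place the translating before the noticing.

the translating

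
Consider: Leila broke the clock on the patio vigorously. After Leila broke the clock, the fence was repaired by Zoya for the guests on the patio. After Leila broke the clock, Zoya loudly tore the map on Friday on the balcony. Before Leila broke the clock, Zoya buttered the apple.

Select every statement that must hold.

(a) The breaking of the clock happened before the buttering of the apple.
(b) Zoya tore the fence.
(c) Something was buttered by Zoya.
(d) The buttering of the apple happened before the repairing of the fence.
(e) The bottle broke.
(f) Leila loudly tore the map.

(c), (d)

(a) Not entailed — the narrative places the buttering before the breaking, not after.
(b) Not entailed — Zoya tore the map, not the fence; the fence belongs to the repairing event.
(c) Entailed — generalizing the patient leaves a sub-description the original still satisfies.
(d) Entailed — the narrative places the buttering before the repairing.
(e) Not entailed — the clock is what broke, not the bottle.
(f) Not entailed — the passage has Zoya tearing the map, not Leila.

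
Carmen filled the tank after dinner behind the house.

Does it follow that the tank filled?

'Carmen filled the tank' is the causative; it entails the inchoative 'the tank filled'.

yes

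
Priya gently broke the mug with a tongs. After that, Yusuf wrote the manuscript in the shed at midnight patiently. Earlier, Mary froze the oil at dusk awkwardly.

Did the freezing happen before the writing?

yes

The narrative orders the freezing before the writing.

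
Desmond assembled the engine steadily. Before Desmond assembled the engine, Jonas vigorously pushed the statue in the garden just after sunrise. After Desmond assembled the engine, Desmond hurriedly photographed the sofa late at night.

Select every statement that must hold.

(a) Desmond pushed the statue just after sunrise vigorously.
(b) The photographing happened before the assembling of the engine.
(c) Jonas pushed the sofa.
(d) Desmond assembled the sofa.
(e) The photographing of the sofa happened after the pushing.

(a) Not entailed — the passage has Jonas pushing the statue, not Desmond.
(b) Not entailed — the narrative places the assembling before the photographing, not after.
(c) Not entailed — Jonas pushed the statue, not the sofa; the sofa belongs to the photographing event.
(d) Not entailed — Desmond assembled the engine, not the sofa; the sofa belongs to the photographing event.
(e) Entailed — the narrative places the pushing before the photographing.

(e)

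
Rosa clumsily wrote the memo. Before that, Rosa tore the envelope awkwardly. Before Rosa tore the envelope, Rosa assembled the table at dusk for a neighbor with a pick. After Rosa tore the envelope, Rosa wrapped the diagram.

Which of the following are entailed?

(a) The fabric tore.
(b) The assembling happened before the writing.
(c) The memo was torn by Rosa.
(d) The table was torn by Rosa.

(b)

(a) Not entailed — the envelope is what tore, not the fabric.
(b) Entailed — the narrative places the assembling before the writing.
(c) Not entailed — Rosa tore the envelope, not the memo; the memo belongs to the writing event.
(d) Not entailed — Rosa tore the envelope, not the table; the table belongs to the assembling event.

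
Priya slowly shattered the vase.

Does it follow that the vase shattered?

'Priya shattered the vase' is the causative; it entails the inchoative 'the vase shattered'.

yes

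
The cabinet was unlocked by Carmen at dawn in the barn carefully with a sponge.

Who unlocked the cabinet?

'Carmen' marks the agent of the unlocking event.

Carmen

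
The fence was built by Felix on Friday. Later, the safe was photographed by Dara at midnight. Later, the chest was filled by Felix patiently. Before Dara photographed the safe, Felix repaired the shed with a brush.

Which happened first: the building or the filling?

The connectives place the building before the filling.

the building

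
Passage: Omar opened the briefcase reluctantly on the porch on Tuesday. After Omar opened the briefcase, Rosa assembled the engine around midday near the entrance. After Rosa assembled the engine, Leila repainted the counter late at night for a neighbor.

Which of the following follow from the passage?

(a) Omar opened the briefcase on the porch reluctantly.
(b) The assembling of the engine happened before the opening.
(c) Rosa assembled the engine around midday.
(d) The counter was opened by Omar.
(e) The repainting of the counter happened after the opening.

(a) Entailed — this follows by dropping conjuncts from the opening event's description.
(b) Not entailed — the narrative places the opening before the assembling, not after.
(c) Entailed — every conjunct here is already in the original assembling event.
(d) Not entailed — Omar opened the briefcase, not the counter; the counter belongs to the repainting event.
(e) Entailed — the narrative places the opening before the repainting.

(a), (c), (e)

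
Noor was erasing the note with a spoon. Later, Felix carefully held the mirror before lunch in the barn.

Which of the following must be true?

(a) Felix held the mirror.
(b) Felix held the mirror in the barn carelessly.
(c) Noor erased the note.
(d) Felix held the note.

(a)

(a) Entailed — this follows by dropping conjuncts from the holding event's description.
(b) Not entailed — 'carelessly' adds a manner not in (and inconsistent with) the original.
(c) Not entailed — 'was erasing' is progressive on an accomplishment; it does not entail the completed 'erased'.
(d) Not entailed — Felix held the mirror, not the note; the note belongs to the erasing event.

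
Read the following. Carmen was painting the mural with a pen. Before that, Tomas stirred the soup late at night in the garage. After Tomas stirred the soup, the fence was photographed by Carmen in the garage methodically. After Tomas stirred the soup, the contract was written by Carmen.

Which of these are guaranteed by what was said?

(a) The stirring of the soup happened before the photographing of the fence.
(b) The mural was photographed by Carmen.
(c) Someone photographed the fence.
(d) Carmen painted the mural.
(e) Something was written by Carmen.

(a) Entailed — the narrative places the stirring before the photographing.
(b) Not entailed — Carmen photographed the fence, not the mural; the mural belongs to the painting event.
(c) Entailed — the original entails any weakening of itself; this just drops 'in the garage', 'methodically' and generalizes the agent.
(d) Not entailed — 'was painting' is progressive on an accomplishment; it does not entail the completed 'painted'.
(e) Entailed — generalizing the patient leaves a sub-description the original still satisfies.

(a), (c), (e)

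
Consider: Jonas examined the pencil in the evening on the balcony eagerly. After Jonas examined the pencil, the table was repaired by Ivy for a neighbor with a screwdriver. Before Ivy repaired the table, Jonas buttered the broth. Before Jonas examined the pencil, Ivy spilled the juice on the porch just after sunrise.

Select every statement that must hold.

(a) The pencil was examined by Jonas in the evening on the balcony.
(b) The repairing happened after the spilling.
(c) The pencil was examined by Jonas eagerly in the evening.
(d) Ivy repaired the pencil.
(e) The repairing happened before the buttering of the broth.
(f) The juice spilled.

(a), (b), (c), (f)

(a) Entailed — every conjunct here is already in the original examining event.
(b) Entailed — the narrative places the spilling before the repairing.
(c) Entailed — this follows by dropping conjuncts from the examining event's description.
(d) Not entailed — Ivy repaired the table, not the pencil; the pencil belongs to the examining event.
(e) Not entailed — the narrative places the buttering before the repairing, not after.
(f) Entailed — 'Ivy spilled the juice' is causative; it entails the inchoative 'the juice spilled'.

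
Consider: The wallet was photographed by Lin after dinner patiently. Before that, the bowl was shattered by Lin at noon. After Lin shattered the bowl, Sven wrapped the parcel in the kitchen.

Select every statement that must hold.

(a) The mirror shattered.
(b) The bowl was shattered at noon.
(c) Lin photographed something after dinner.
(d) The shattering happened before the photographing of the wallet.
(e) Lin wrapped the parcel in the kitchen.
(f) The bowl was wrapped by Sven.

(b), (c), (d)

(a) Not entailed — the bowl is what shattered, not the mirror.
(b) Entailed — generalizing the agent leaves a sub-description the original still satisfies.
(c) Entailed — this follows by dropping conjuncts from the photographing event's description.
(d) Entailed — the narrative places the shattering before the photographing.
(e) Not entailed — the passage has Sven wrapping the parcel, not Lin.
(f) Not entailed — Sven wrapped the parcel, not the bowl; the bowl belongs to the shattering event.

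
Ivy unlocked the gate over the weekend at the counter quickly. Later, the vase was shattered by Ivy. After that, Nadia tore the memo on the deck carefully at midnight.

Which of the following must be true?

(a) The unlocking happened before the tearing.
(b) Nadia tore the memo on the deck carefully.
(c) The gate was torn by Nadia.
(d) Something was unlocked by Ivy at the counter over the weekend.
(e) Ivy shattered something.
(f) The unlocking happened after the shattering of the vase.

(a) Entailed — the narrative places the unlocking before the tearing.
(b) Entailed — every conjunct here is already in the original tearing event.
(c) Not entailed — Nadia tore the memo, not the gate; the gate belongs to the unlocking event.
(d) Entailed — every conjunct here is already in the original unlocking event.
(e) Entailed — the original entails any weakening of itself; this just generalizes the patient.
(f) Not entailed — the narrative places the unlocking before the shattering, not after.

(a), (b), (d), (e)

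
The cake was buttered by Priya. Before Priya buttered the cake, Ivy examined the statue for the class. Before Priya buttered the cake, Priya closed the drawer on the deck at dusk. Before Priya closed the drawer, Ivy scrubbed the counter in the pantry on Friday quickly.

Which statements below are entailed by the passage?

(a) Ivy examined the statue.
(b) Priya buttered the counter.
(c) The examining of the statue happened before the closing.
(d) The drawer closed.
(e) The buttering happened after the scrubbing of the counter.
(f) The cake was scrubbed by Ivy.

(a) Entailed — every conjunct here is already in the original examining event.
(b) Not entailed — Priya buttered the cake, not the counter; the counter belongs to the scrubbing event.
(c) Not entailed — the narrative doesn't order the examining relative to the closing.
(d) Entailed — 'Priya closed the drawer' is causative; it entails the inchoative 'the drawer closed'.
(e) Entailed — the narrative places the scrubbing before the buttering.
(f) Not entailed — Ivy scrubbed the counter, not the cake; the cake belongs to the buttering event.

(a), (d), (e)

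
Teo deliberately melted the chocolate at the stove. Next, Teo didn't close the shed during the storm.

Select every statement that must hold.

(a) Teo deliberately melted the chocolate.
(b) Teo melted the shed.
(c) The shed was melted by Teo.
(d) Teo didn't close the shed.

(a)

(a) Entailed — dropping 'at the stove' leaves a sub-description the original still satisfies.
(b) Not entailed — Teo melted the chocolate, not the shed; the shed belongs to the closing event.
(c) Not entailed — Teo melted the chocolate, not the shed; the shed belongs to the closing event.
(d) Not entailed — dropping 'during the storm' under negation is not valid — the original leaves open that Teo closed the shed some other way.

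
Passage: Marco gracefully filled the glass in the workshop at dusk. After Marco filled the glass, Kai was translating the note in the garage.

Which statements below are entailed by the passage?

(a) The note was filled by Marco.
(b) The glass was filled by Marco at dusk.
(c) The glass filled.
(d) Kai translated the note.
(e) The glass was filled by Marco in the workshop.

(b), (c), (e)

(a) Not entailed — Marco filled the glass, not the note; the note belongs to the translating event.
(b) Entailed — every conjunct here is already in the original filling event.
(c) Entailed — 'Marco filled the glass' is causative; it entails the inchoative 'the glass filled'.
(d) Not entailed — 'was translating' is progressive on an accomplishment; it does not entail the completed 'translated'.
(e) Entailed — this follows by dropping conjuncts from the filling event's description.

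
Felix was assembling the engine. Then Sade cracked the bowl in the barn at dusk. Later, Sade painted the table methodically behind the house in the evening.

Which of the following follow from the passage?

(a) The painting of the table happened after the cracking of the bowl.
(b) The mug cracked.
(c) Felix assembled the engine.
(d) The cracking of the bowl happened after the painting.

(a)

(a) Entailed — the narrative places the cracking before the painting.
(b) Not entailed — the bowl is what cracked, not the mug.
(c) Not entailed — 'was assembling' is progressive on an accomplishment; it does not entail the completed 'assembled'.
(d) Not entailed — the narrative places the cracking before the painting, not after.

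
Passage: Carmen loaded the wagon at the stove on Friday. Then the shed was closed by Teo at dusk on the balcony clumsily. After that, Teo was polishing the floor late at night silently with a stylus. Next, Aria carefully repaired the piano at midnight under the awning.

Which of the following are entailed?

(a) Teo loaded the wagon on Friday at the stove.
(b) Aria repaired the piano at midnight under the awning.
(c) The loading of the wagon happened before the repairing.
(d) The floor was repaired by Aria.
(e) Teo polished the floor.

(a) Not entailed — the passage has Carmen loading the wagon, not Teo.
(b) Entailed — dropping 'carefully' leaves a sub-description the original still satisfies.
(c) Entailed — the narrative places the loading before the repairing.
(d) Not entailed — Aria repaired the piano, not the floor; the floor belongs to the polishing event.
(e) Entailed — 'polish' is an activity; 'was polishing' entails that some polishing happened, so 'polished' holds.

(b), (c), (e)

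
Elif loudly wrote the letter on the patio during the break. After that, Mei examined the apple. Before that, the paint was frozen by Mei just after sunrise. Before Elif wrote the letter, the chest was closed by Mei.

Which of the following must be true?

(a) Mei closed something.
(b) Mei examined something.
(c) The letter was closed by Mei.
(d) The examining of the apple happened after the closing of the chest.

(a), (b), (d)

(a) Entailed — generalizing the patient leaves a sub-description the original still satisfies.
(b) Entailed — every conjunct here is already in the original examining event.
(c) Not entailed — Mei closed the chest, not the letter; the letter belongs to the writing event.
(d) Entailed — the narrative places the closing before the examining.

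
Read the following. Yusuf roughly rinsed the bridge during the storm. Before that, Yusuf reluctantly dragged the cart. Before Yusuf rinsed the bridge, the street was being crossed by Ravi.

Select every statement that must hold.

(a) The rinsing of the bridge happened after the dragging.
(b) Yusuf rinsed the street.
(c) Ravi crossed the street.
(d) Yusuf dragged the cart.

(a) Entailed — the narrative places the dragging before the rinsing.
(b) Not entailed — Yusuf rinsed the bridge, not the street; the street belongs to the crossing event.
(c) Not entailed — 'was crossing' is progressive on an accomplishment; it does not entail the completed 'crossed'.
(d) Entailed — dropping 'reluctantly' leaves a sub-description the original still satisfies.

(a), (d)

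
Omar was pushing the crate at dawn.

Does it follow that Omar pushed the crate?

yes

'push' is atelic; if Omar was pushing the crate, then Omar pushed the crate (for some time).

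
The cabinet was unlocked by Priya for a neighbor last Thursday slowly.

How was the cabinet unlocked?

slowly

'slowly' marks the manner of the unlocking event.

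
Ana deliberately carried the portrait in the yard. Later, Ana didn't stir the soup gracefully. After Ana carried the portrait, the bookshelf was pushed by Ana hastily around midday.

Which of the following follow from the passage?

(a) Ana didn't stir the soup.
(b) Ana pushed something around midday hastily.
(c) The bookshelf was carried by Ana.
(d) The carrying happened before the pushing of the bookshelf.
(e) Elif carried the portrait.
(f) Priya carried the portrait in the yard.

(b), (d)

(a) Not entailed — dropping 'gracefully' under negation is not valid — the original leaves open that Ana stirred the soup some other way.
(b) Entailed — generalizing the patient leaves a sub-description the original still satisfies.
(c) Not entailed — Ana carried the portrait, not the bookshelf; the bookshelf belongs to the pushing event.
(d) Entailed — the narrative places the carrying before the pushing.
(e) Not entailed — the passage has Ana carrying the portrait, not Elif.
(f) Not entailed — the passage has Ana carrying the portrait, not Priya.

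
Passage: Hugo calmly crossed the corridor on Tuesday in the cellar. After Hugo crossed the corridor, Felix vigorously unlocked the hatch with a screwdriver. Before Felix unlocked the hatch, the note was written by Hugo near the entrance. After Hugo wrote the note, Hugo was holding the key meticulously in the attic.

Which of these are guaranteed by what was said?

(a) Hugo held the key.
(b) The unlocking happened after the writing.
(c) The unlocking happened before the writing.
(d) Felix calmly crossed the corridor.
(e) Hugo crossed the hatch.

(a), (b)

(a) Entailed — 'hold' is an activity; 'was holding' entails that some holding happened, so 'held' holds.
(b) Entailed — the narrative places the writing before the unlocking.
(c) Not entailed — the narrative places the writing before the unlocking, not after.
(d) Not entailed — the passage has Hugo crossing the corridor, not Felix.
(e) Not entailed — Hugo crossed the corridor, not the hatch; the hatch belongs to the unlocking event.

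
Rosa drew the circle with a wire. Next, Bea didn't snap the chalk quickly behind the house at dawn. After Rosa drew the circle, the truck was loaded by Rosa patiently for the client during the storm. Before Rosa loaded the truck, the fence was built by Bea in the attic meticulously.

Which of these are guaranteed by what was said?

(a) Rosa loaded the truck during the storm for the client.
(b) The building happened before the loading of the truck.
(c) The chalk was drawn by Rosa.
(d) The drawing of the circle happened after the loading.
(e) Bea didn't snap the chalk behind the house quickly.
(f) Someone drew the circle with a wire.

(a), (b), (f)

(a) Entailed — the original entails any weakening of itself; this just drops 'patiently'.
(b) Entailed — the narrative places the building before the loading.
(c) Not entailed — Rosa drew the circle, not the chalk; the chalk belongs to the snapping event.
(d) Not entailed — the narrative places the drawing before the loading, not after.
(e) Not entailed — dropping 'at dawn' under negation is not valid — the original leaves open that Bea snapped the chalk some other way.
(f) Entailed — every conjunct here is already in the original drawing event.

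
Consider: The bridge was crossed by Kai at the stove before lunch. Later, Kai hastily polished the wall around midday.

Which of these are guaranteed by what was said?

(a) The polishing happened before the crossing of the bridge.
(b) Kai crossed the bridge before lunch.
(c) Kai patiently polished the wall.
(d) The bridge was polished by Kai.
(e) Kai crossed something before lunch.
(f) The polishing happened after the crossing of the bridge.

(b), (e), (f)

(a) Not entailed — the narrative places the crossing before the polishing, not after.
(b) Entailed — the original entails any weakening of itself; this just drops 'at the stove'.
(c) Not entailed — 'patiently' adds a manner not in (and inconsistent with) the original.
(d) Not entailed — Kai polished the wall, not the bridge; the bridge belongs to the crossing event.
(e) Entailed — every conjunct here is already in the original crossing event.
(f) Entailed — the narrative places the crossing before the polishing.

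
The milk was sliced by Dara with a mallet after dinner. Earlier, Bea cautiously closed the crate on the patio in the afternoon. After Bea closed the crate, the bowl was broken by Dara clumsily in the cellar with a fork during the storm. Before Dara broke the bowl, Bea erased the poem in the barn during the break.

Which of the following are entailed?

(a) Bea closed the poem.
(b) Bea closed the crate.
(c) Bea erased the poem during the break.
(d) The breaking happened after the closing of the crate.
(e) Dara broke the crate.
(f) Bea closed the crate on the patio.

(b), (c), (d), (f)

(a) Not entailed — Bea closed the crate, not the poem; the poem belongs to the erasing event.
(b) Entailed — the original entails any weakening of itself; this just drops 'on the patio', 'cautiously', 'in the afternoon'.
(c) Entailed — dropping 'in the barn' leaves a sub-description the original still satisfies.
(d) Entailed — the narrative places the closing before the breaking.
(e) Not entailed — Dara broke the bowl, not the crate; the crate belongs to the closing event.
(f) Entailed — the original entails any weakening of itself; this just drops 'cautiously', 'in the afternoon'.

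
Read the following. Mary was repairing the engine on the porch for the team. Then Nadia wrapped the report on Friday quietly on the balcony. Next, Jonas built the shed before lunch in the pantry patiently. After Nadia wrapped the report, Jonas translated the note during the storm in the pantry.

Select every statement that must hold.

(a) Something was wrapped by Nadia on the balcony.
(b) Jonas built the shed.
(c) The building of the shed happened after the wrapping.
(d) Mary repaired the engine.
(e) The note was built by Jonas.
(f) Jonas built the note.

(a), (b), (c)

(a) Entailed — dropping 'on Friday', 'quietly' and generalizing the patient leaves a sub-description the original still satisfies.
(b) Entailed — dropping 'in the pantry', 'before lunch', 'patiently' leaves a sub-description the original still satisfies.
(c) Entailed — the narrative places the wrapping before the building.
(d) Not entailed — 'was repairing' is progressive on an accomplishment; it does not entail the completed 'repaired'.
(e) Not entailed — Jonas built the shed, not the note; the note belongs to the translating event.
(f) Not entailed — Jonas built the shed, not the note; the note belongs to the translating event.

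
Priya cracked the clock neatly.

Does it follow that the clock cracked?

yes

'Priya cracked the clock' is the causative; it entails the inchoative 'the clock cracked'.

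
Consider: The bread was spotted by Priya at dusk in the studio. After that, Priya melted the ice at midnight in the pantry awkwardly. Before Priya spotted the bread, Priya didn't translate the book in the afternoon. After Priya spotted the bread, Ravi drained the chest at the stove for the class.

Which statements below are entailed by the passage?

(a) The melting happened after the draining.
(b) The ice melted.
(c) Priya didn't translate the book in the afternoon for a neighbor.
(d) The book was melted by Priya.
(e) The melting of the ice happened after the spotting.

(a) Not entailed — the narrative doesn't order the draining relative to the melting.
(b) Entailed — 'Priya melted the ice' is causative; it entails the inchoative 'the ice melted'.
(c) Entailed — under negation, adding a further restriction is entailed: if no such translating event occurred, none occurred for a neighbor either.
(d) Not entailed — Priya melted the ice, not the book; the book belongs to the translating event.
(e) Entailed — the narrative places the spotting before the melting.

(b), (c), (e)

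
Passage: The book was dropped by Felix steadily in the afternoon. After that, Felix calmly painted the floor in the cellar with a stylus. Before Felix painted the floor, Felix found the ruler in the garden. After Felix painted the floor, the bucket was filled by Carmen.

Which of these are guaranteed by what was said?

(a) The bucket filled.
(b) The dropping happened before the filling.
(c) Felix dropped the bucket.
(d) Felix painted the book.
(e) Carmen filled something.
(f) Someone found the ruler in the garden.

(a) Entailed — 'Carmen filled the bucket' is causative; it entails the inchoative 'the bucket filled'.
(b) Entailed — the narrative places the dropping before the filling.
(c) Not entailed — Felix dropped the book, not the bucket; the bucket belongs to the filling event.
(d) Not entailed — Felix painted the floor, not the book; the book belongs to the dropping event.
(e) Entailed — the original entails any weakening of itself; this just generalizes the patient.
(f) Entailed — generalizing the agent leaves a sub-description the original still satisfies.

(a), (b), (e), (f)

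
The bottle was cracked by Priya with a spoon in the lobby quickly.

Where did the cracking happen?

'in the lobby' marks the location of the cracking event.

in the lobby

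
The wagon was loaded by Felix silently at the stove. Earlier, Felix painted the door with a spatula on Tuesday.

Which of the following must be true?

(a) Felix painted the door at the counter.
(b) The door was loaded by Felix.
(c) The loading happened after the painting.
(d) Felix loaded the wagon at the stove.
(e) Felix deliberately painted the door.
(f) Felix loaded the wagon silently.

(c), (d), (f)

(a) Not entailed — 'at the counter' adds information not in the original event.
(b) Not entailed — Felix loaded the wagon, not the door; the door belongs to the painting event.
(c) Entailed — the narrative places the painting before the loading.
(d) Entailed — the original entails any weakening of itself; this just drops 'silently'.
(e) Not entailed — 'deliberately' adds information not in the original event.
(f) Entailed — every conjunct here is already in the original loading event.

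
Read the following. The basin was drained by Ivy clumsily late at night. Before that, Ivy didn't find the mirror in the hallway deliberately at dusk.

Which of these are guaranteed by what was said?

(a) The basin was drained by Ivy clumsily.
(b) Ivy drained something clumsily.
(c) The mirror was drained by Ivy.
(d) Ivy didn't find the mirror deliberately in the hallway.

(a) Entailed — every conjunct here is already in the original draining event.
(b) Entailed — dropping 'late at night' and generalizing the patient leaves a sub-description the original still satisfies.
(c) Not entailed — Ivy drained the basin, not the mirror; the mirror belongs to the finding event.
(d) Not entailed — dropping 'at dusk' under negation is not valid — the original leaves open that Ivy found the mirror some other way.

(a), (b)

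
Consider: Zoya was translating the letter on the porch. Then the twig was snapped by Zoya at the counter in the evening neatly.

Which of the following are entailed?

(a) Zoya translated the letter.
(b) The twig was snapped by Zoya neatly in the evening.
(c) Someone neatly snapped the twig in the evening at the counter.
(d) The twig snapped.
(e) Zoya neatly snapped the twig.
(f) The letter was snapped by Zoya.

(a) Not entailed — 'was translating' is progressive on an accomplishment; it does not entail the completed 'translated'.
(b) Entailed — dropping 'at the counter' leaves a sub-description the original still satisfies.
(c) Entailed — the original entails any weakening of itself; this just generalizes the agent.
(d) Entailed — 'Zoya snapped the twig' is causative; it entails the inchoative 'the twig snapped'.
(e) Entailed — this follows by dropping conjuncts from the snapping event's description.
(f) Not entailed — Zoya snapped the twig, not the letter; the letter belongs to the translating event.

(b), (c), (d), (e)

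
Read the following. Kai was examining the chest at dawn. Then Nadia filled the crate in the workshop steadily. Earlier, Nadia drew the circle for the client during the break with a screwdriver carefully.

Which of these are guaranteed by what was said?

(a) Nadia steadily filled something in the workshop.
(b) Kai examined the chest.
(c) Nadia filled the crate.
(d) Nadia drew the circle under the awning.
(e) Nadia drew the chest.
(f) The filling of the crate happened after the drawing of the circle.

(a), (b), (c), (f)

(a) Entailed — this follows by dropping conjuncts from the filling event's description.
(b) Entailed — 'examine' is an activity; 'was examining' entails that some examining happened, so 'examined' holds.
(c) Entailed — every conjunct here is already in the original filling event.
(d) Not entailed — 'under the awning' adds information not in the original event.
(e) Not entailed — Nadia drew the circle, not the chest; the chest belongs to the examining event.
(f) Entailed — the narrative places the drawing before the filling.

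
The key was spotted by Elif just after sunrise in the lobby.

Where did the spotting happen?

in the lobby

'in the lobby' marks the location of the spotting event.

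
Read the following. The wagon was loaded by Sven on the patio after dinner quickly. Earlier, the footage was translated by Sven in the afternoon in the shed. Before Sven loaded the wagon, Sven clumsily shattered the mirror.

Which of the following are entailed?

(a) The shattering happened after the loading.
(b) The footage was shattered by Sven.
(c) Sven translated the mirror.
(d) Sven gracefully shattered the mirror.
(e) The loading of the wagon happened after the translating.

(a) Not entailed — the narrative places the shattering before the loading, not after.
(b) Not entailed — Sven shattered the mirror, not the footage; the footage belongs to the translating event.
(c) Not entailed — Sven translated the footage, not the mirror; the mirror belongs to the shattering event.
(d) Not entailed — 'gracefully' adds a manner not in (and inconsistent with) the original.
(e) Entailed — the narrative places the translating before the loading.

(e)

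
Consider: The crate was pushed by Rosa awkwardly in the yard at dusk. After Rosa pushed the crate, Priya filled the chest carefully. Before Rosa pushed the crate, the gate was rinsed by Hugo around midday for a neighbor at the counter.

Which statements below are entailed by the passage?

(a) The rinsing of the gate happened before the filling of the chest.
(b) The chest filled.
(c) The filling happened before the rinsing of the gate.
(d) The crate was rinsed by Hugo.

(a) Entailed — the narrative places the rinsing before the filling.
(b) Entailed — 'Priya filled the chest' is causative; it entails the inchoative 'the chest filled'.
(c) Not entailed — the narrative places the rinsing before the filling, not after.
(d) Not entailed — Hugo rinsed the gate, not the crate; the crate belongs to the pushing event.

(a), (b)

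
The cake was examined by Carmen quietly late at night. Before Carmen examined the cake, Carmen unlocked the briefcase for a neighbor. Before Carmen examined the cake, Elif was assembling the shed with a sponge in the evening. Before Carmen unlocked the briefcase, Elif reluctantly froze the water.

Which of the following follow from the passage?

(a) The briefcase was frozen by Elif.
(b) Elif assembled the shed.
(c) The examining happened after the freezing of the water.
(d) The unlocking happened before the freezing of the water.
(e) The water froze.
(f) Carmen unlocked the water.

(c), (e)

(a) Not entailed — Elif froze the water, not the briefcase; the briefcase belongs to the unlocking event.
(b) Not entailed — 'was assembling' is progressive on an accomplishment; it does not entail the completed 'assembled'.
(c) Entailed — the narrative places the freezing before the examining.
(d) Not entailed — the narrative places the freezing before the unlocking, not after.
(e) Entailed — 'Elif froze the water' is causative; it entails the inchoative 'the water froze'.
(f) Not entailed — Carmen unlocked the briefcase, not the water; the water belongs to the freezing event.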